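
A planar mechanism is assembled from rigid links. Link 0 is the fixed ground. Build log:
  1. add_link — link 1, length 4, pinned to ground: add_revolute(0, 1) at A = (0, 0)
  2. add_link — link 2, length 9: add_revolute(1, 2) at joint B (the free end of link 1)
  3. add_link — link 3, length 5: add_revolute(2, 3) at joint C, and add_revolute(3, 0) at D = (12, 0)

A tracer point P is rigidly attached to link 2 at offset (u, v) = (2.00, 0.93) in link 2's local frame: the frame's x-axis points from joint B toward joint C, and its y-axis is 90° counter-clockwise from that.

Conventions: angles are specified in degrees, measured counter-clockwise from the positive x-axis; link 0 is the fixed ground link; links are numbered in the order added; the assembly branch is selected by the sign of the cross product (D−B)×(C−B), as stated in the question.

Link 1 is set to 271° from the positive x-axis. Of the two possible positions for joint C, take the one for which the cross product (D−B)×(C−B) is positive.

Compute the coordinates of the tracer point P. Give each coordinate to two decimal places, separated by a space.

A=(0,0), D=(12.00,0)
B = A + 4.00·(cos271°, sin271°) = (0.0698, -3.9994)
|BD| = 12.5827
circle(B,9.00) ∩ circle(D,5.00): a=8.5166, h=2.9098
  candidates: C₊=(7.2199,1.4665) cross=36.613; C₋=(9.0697,-4.0513) cross=-36.613
  branch + wants cross > 0 → take C=(7.2199,1.4665) (cross=36.613)
ex = (C−B)/|BC| = (0.7945,0.6073); ey = (-0.6073,0.7945)
P = B + 2.00·ex + 0.93·ey = (1.0939,-2.0459)

1.09 -2.05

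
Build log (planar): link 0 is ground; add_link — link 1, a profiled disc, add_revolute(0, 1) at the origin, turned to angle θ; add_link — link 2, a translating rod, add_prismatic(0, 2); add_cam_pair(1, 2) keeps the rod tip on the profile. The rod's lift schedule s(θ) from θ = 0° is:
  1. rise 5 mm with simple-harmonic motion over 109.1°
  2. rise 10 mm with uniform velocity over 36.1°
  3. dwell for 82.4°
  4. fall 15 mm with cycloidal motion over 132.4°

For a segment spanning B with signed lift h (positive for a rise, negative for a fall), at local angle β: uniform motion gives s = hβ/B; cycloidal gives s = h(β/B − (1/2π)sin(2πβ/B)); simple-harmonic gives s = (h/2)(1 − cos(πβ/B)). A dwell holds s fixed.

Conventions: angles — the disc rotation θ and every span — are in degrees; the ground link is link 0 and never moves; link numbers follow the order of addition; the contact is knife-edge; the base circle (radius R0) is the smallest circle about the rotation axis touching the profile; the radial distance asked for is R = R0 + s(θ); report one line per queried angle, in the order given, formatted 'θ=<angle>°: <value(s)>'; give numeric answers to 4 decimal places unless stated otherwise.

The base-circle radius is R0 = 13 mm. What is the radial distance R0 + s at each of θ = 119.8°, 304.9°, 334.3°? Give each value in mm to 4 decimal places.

seg 1 [0°–109.1°] simple-harmonic, h=5: full span → s += 5 → s = 5.0000
seg 2 [109.1°–145.2°] uniform, h=10: θ=119.8° here. β=10.7, B=36.1. 10·10.7/36.1 = 2.9640 → s = 7.9640
seg 2 [109.1°–145.2°] uniform, h=10: full span → s += 10 → s = 15.0000
seg 3 [145.2°–227.6°] dwell: s stays 15.0000
seg 4 [227.6°–360°] cycloidal, h=-15: θ=304.9° here. β=77.3, B=132.4. -15·(0.5838 − sin(2π·0.5838)/(2π)) = -9.9577 → s = 5.0423
seg 4 [227.6°–360°] cycloidal, h=-15: θ=334.3° here. β=106.7, B=132.4. -15·(0.8059 − sin(2π·0.8059)/(2π)) = -14.3300 → s = 0.6700
θ=119.8°: R = R0 + s = 13 + 7.9640 = 20.9640
θ=304.9°: R = R0 + s = 13 + 5.0423 = 18.0423
θ=334.3°: R = R0 + s = 13 + 0.6700 = 13.6700

θ=119.8°: 20.9640
θ=304.9°: 18.0423
θ=334.3°: 13.6700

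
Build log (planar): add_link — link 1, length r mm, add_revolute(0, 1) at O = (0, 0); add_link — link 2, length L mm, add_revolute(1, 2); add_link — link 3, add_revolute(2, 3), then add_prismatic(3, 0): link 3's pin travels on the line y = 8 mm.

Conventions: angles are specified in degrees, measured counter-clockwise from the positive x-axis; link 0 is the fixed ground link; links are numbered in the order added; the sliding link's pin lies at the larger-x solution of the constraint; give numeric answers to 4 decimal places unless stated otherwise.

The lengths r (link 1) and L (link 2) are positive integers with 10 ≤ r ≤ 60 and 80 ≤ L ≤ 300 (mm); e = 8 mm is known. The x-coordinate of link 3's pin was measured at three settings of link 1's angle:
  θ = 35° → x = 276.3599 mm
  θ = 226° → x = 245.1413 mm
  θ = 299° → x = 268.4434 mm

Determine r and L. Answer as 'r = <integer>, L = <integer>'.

constraint per measurement: (x − r cos θ)² + (r sin θ − e)² = L²
subtracting the θ₁ and θ₂ equations cancels the r² and L² terms:
r = (x₁² − x₂²) / (2[(x₁cos θ₁ + e sin θ₁) − (x₂cos θ₂ + e sin θ₂)]) = 20.0000 → r = 20
L² = (x₁ − r cos θ₁)² + (r sin θ₁ − e)² = 67600.0188 → L = 260.0000 → L = 260
check at θ₃=299°: x = 268.4434 (printed 268.4434) ✓

r = 20, L = 260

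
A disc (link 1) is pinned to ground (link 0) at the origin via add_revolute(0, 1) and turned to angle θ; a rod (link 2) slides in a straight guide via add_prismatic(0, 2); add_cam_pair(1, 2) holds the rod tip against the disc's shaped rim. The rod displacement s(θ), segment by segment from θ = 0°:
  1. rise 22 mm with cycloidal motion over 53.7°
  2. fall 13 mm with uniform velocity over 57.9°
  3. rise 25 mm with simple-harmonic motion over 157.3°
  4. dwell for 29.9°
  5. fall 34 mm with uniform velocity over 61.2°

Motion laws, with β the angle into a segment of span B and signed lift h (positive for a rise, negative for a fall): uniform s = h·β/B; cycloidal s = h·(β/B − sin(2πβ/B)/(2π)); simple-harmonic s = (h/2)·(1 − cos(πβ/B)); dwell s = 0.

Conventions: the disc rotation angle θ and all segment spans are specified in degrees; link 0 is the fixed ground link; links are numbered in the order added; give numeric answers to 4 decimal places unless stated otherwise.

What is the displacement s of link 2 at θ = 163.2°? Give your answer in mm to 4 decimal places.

segment 1 (0° to 53.7°, cycloidal, h = 22) is passed completely: s = 0.0000 + (22) = 22.0000
segment 2 (53.7° to 111.6°, uniform, h = -13) is passed completely: s = 22.0000 + (-13) = 9.0000
θ = 163.2° falls in segment 3 (111.6° to 268.9°, simple-harmonic, h = 25): β = 163.2 − 111.6 = 51.6°, B = 157.3°; Δs = 25/2·(1 − cos(π·0.3280)) = 6.0707; s = 9.0000 + 6.0707 = 15.0707

15.0707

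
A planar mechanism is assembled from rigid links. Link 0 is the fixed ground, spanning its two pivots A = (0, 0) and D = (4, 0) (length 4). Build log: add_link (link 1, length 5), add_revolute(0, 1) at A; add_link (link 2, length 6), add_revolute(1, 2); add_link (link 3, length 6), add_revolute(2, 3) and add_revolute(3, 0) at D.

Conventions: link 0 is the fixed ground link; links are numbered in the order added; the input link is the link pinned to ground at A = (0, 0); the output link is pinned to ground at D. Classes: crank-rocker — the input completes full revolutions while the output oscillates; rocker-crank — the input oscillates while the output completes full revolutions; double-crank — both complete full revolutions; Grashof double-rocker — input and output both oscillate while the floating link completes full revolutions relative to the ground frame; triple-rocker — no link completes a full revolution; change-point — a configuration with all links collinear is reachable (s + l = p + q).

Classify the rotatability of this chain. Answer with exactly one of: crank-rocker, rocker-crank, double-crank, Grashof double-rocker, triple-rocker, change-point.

lengths: ground=4, input=5, coupler=6, output=6
sorted: s=4 (shortest), l=6 (longest), p+q=11
s + l = 10 vs p + q = 11
s + l < p + q (Grashof) with shortest = ground link → double-crank

double-crank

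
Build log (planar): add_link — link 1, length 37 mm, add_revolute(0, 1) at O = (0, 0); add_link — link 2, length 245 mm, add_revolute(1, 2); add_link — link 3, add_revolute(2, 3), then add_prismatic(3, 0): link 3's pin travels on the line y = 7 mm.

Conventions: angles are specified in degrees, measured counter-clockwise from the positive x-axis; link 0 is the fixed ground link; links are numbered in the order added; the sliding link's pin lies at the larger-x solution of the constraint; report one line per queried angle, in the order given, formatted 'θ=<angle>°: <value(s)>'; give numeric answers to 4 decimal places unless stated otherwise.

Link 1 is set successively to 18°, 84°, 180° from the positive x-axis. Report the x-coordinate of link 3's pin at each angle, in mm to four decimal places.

geometry: r = 37 mm, L = 245 mm, e = 7 mm
θ=18°: crank pin P = (r cos θ, r sin θ) = (35.189091, 11.433629)
θ=18°: h = r sin θ − e = 11.433629 − 7 = 4.433629
θ=18°: x = r cos θ + √(L² − h²) = 35.189091 + 244.959880 = 280.148971
θ=84°: crank pin P = (r cos θ, r sin θ) = (3.867553, 36.797310)
θ=84°: h = r sin θ − e = 36.797310 − 7 = 29.797310
θ=84°: x = r cos θ + √(L² − h²) = 3.867553 + 243.181250 = 247.048803
θ=180°: crank pin P = (r cos θ, r sin θ) = (-37.000000, 0.000000)
θ=180°: h = r sin θ − e = 0.000000 − 7 = -7.000000
θ=180°: x = r cos θ + √(L² − h²) = -37.000000 + 244.899980 = 207.899980

θ=18°: 280.1490
θ=84°: 247.0488
θ=180°: 207.9000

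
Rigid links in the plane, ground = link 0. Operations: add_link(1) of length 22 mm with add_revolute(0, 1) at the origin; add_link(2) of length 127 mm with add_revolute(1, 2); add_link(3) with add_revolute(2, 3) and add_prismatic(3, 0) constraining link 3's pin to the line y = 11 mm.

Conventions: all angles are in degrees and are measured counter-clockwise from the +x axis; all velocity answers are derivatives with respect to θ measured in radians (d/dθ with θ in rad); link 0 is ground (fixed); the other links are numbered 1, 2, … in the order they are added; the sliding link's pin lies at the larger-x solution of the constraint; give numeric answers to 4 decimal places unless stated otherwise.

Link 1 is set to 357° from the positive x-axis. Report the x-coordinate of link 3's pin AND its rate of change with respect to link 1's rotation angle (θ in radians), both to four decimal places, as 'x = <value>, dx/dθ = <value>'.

geometry: r = 22 mm, L = 127 mm, e = 11 mm
crank pin P = (r cos θ, r sin θ) = (21.969850, -1.151391)
h = r sin θ − e = -1.151391 − 11 = -12.151391
x = r cos θ + √(L² − h²) = 21.969850 + 126.417339 = 148.387189
dx/dθ = −r sin θ − h·r cos θ/√(L² − h²) (θ in radians; h = -12.151391) = 3.263160

x = 148.3872, dx/dθ = 3.2632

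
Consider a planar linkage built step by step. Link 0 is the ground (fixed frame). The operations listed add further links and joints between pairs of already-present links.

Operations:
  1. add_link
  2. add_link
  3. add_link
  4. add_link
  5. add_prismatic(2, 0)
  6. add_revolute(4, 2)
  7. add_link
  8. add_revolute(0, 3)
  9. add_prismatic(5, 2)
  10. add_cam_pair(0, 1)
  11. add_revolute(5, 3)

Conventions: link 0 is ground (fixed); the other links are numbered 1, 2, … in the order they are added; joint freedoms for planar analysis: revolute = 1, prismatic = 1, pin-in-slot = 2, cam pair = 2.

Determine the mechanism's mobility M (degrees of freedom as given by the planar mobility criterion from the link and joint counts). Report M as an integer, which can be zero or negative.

(L,J1,J2)=(1,0,0); link0 fixed
link1: (2,0,0)
link2: (3,0,0)
link3: (4,0,0)
link4: (5,0,0)
P 2-0 [J1]: (5,1,0)
R 4-2 [J1]: (5,2,0)
link5: (6,2,0)
R 0-3 [J1]: (6,3,0)
P 5-2 [J1]: (6,4,0)
C 0-1 [J2]: (6,4,1)
R 5-3 [J1]: (6,5,1)
Grübler: 3·5 − 2·5 − 1 = 4

M = 4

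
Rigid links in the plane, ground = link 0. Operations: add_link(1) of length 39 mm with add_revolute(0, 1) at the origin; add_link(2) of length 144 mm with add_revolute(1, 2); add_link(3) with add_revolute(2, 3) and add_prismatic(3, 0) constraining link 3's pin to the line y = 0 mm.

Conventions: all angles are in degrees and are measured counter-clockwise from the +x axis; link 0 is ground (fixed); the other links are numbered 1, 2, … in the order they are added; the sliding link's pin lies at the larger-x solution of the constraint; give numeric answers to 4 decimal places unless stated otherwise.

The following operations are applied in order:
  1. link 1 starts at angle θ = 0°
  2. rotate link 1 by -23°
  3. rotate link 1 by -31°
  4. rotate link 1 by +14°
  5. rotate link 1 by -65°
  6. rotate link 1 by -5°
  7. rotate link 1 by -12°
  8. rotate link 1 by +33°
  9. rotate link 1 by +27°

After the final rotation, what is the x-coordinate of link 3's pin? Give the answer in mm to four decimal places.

geometry: r = 39 mm, L = 144 mm, e = 0 mm; θ starts at 0°
rotate link 1 by -23°: θ ← 0° -23° = -23°
rotate link 1 by -31°: θ ← -23° -31° = -54°
rotate link 1 by +14°: θ ← -54° +14° = -40°
rotate link 1 by -65°: θ ← -40° -65° = -105°
rotate link 1 by -5°: θ ← -105° -5° = -110°
rotate link 1 by -12°: θ ← -110° -12° = -122°
rotate link 1 by +33°: θ ← -122° +33° = -89°
rotate link 1 by +27°: θ ← -89° +27° = -62°
crank pin P = (r cos θ, r sin θ) = (18.309391, -34.434956)
h = r sin θ − e = -34.434956 − 0 = -34.434956
x = r cos θ + √(L² − h²) = 18.309391 + 139.822151 = 158.131542

158.1315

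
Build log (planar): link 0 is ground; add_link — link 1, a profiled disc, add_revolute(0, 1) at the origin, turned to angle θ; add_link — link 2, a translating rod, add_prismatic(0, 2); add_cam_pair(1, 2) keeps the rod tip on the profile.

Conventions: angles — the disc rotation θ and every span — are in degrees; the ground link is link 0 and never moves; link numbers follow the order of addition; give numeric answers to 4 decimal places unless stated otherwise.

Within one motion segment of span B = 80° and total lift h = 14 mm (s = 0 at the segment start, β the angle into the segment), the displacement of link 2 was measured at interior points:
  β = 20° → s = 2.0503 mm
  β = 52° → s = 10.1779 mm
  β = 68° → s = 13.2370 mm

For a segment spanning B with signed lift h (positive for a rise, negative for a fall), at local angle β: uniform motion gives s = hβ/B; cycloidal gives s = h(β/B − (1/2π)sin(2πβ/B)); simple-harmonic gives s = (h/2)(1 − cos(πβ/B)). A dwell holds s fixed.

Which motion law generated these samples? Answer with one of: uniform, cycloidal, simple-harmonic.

candidates at β/B = r: uniform s = h·r (linear in β); cycloidal s = h·(r − sin(2πr)/(2π)); simple-harmonic s = (h/2)(1 − cos(πr))
β=20°: printed 2.0503 | uniform 3.5000, cycloidal 1.2718, simple-harmonic 2.0503
β=52°: printed 10.1779 | uniform 9.1000, cycloidal 10.9026, simple-harmonic 10.1779
β=68°: printed 13.2370 | uniform 11.9000, cycloidal 13.7026, simple-harmonic 13.2370
only one law matches every sample → simple-harmonic

simple-harmonic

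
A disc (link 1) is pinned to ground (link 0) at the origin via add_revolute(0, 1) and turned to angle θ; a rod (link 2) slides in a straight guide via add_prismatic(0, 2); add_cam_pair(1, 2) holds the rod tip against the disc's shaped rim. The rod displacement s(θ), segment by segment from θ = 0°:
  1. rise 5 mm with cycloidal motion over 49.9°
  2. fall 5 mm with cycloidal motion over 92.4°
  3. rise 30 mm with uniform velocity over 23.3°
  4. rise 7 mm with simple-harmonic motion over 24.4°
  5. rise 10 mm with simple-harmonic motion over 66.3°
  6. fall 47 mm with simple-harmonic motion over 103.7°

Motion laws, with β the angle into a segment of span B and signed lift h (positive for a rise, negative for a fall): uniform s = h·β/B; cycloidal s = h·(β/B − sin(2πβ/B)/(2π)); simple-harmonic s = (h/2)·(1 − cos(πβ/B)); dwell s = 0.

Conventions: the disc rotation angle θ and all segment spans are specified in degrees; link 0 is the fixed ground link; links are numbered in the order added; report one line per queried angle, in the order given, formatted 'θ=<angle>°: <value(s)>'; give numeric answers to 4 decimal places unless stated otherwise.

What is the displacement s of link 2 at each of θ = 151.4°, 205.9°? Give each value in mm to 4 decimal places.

segment 1 (0° to 49.9°, cycloidal, h = 5) is passed completely: s = 0.0000 + (5) = 5.0000
segment 2 (49.9° to 142.3°, cycloidal, h = -5) is passed completely: s = 5.0000 + (-5) = 0.0000
θ = 151.4° falls in segment 3 (142.3° to 165.6°, uniform, h = 30): β = 151.4 − 142.3 = 9.1°, B = 23.3°; Δs = 30·9.1/23.3 = 11.7167; s = 0.0000 + 11.7167 = 11.7167
segment 3 (142.3° to 165.6°, uniform, h = 30) is passed completely: s = 0.0000 + (30) = 30.0000
segment 4 (165.6° to 190°, simple-harmonic, h = 7) is passed completely: s = 30.0000 + (7) = 37.0000
θ = 205.9° falls in segment 5 (190° to 256.3°, simple-harmonic, h = 10): β = 205.9 − 190 = 15.9°, B = 66.3°; Δs = 10/2·(1 − cos(π·0.2398)) = 1.3532; s = 37.0000 + 1.3532 = 38.3532

θ=151.4°: 11.7167
θ=205.9°: 38.3532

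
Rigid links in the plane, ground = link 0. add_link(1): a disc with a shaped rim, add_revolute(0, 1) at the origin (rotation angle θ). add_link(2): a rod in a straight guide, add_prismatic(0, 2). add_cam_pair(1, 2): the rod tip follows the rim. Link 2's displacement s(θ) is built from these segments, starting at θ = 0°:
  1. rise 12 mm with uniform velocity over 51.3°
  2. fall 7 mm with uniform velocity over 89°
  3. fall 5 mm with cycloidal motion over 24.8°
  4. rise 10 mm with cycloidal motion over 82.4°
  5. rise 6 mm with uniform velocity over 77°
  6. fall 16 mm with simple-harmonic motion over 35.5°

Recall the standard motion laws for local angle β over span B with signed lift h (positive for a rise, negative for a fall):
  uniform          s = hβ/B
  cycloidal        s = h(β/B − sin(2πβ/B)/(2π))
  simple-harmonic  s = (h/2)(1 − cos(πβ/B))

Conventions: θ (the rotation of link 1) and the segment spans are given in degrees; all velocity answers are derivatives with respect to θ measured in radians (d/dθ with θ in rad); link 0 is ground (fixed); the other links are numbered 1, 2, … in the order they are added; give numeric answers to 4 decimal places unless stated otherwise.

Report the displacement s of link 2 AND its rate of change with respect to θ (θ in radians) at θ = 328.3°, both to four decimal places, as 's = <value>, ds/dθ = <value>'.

segment 1 (0° to 51.3°, uniform, h = 12) is passed completely: s = 0.0000 + (12) = 12.0000
segment 2 (51.3° to 140.3°, uniform, h = -7) is passed completely: s = 12.0000 + (-7) = 5.0000
segment 3 (140.3° to 165.1°, cycloidal, h = -5) is passed completely: s = 5.0000 + (-5) = 0.0000
segment 4 (165.1° to 247.5°, cycloidal, h = 10) is passed completely: s = 0.0000 + (10) = 10.0000
segment 5 (247.5° to 324.5°, uniform, h = 6) is passed completely: s = 10.0000 + (6) = 16.0000
θ = 328.3° falls in segment 6 (324.5° to 360°, simple-harmonic, h = -16): β = 328.3 − 324.5 = 3.8°, B = 35.5°; Δs = -16/2·(1 − cos(π·0.1070)) = -0.4481; s = 16.0000 − 0.4481 = 15.5519
velocity in seg [324.5°–360°] (simple-harmonic), θ in radians: β = 3.8° = 0.0663 rad, B = 35.5° = 0.6196 rad; ds/dθ = (πh/(2B)) sin(πβ/B) = (π·(-16)/(2·0.6196)) sin(π·0.1070) = -13.385134 mm/rad

s = 15.5519, ds/dθ = -13.3851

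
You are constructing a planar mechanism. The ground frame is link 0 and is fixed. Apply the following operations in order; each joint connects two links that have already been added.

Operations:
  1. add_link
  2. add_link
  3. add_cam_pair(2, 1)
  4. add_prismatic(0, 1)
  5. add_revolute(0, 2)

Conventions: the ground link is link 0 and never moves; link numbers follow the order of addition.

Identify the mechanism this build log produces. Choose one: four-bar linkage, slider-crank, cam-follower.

links: 3 (incl. ground); joints: 1 revolute, 1 prismatic, 1 higher (cam) pair, forming one closed loop
3 links, revolute + prismatic + higher pair in one loop → cam-follower

cam-follower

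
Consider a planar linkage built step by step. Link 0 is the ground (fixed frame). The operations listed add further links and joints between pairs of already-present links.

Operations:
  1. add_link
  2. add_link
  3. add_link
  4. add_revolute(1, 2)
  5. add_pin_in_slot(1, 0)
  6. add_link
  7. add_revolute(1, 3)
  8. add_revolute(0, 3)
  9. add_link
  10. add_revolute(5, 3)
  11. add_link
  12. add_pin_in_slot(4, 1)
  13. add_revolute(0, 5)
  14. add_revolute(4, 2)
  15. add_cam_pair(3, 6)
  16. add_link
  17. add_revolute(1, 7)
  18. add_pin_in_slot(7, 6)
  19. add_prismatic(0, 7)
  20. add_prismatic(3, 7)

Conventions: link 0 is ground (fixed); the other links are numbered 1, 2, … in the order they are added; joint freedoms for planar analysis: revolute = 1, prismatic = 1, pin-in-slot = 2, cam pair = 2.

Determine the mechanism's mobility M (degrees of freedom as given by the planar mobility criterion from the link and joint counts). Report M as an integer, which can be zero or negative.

(L,J1,J2)=(1,0,0); link0 fixed
link1: (2,0,0)
link2: (3,0,0)
link3: (4,0,0)
R 1-2 [J1]: (4,1,0)
PS 1-0 [J2]: (4,1,1)
link4: (5,1,1)
R 1-3 [J1]: (5,2,1)
R 0-3 [J1]: (5,3,1)
link5: (6,3,1)
R 5-3 [J1]: (6,4,1)
link6: (7,4,1)
PS 4-1 [J2]: (7,4,2)
R 0-5 [J1]: (7,5,2)
R 4-2 [J1]: (7,6,2)
C 3-6 [J2]: (7,6,3)
link7: (8,6,3)
R 1-7 [J1]: (8,7,3)
PS 7-6 [J2]: (8,7,4)
P 0-7 [J1]: (8,8,4)
P 3-7 [J1]: (8,9,4)
Grübler: 3·7 − 2·9 − 4 = -1

M = -1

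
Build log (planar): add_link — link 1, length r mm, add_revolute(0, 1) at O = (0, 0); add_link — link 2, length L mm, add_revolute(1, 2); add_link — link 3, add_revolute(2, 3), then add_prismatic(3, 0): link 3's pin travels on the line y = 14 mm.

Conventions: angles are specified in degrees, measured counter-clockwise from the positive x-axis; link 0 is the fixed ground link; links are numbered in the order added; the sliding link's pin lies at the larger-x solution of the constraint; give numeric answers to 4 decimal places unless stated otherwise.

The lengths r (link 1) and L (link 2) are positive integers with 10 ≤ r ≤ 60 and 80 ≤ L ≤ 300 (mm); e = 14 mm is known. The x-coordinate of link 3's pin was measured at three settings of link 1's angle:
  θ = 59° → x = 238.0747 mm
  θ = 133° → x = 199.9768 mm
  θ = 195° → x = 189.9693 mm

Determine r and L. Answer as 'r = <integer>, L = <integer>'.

constraint per measurement: (x − r cos θ)² + (r sin θ − e)² = L²
subtracting the θ₁ and θ₂ equations cancels the r² and L² terms:
r = (x₁² − x₂²) / (2[(x₁cos θ₁ + e sin θ₁) − (x₂cos θ₂ + e sin θ₂)]) = 32.0000 → r = 32
L² = (x₁ − r cos θ₁)² + (r sin θ₁ − e)² = 49284.0186 → L = 222.0000 → L = 222
check at θ₃=195°: x = 189.9693 (printed 189.9693) ✓

r = 32, L = 222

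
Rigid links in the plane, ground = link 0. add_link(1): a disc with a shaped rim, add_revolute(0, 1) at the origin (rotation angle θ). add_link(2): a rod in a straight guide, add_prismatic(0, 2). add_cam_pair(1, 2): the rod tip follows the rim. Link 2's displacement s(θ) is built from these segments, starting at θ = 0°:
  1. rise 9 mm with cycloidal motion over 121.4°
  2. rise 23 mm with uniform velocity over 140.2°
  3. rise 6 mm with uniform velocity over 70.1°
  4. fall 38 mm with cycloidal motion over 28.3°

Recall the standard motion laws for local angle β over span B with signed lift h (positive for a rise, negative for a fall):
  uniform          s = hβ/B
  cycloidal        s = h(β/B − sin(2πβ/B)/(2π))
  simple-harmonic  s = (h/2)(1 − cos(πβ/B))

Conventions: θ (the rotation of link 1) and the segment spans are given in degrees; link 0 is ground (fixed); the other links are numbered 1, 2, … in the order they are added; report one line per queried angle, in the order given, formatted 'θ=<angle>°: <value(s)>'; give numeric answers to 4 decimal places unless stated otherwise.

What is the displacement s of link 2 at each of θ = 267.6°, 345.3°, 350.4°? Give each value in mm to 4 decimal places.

segment 1 (0° to 121.4°, cycloidal, h = 9) is passed completely: s = 0.0000 + (9) = 9.0000
segment 2 (121.4° to 261.6°, uniform, h = 23) is passed completely: s = 9.0000 + (23) = 32.0000
θ = 267.6° falls in segment 3 (261.6° to 331.7°, uniform, h = 6): β = 267.6 − 261.6 = 6°, B = 70.1°; Δs = 6·6/70.1 = 0.5136; s = 32.0000 + 0.5136 = 32.5136
segment 3 (261.6° to 331.7°, uniform, h = 6) is passed completely: s = 32.0000 + (6) = 38.0000
θ = 345.3° falls in segment 4 (331.7° to 360°, cycloidal, h = -38): β = 345.3 − 331.7 = 13.6°, B = 28.3°; Δs = -38·(0.4806 − sin(2π·0.4806)/(2π)) = -17.5248; s = 38.0000 − 17.5248 = 20.4752
θ = 350.4° falls in segment 4 (331.7° to 360°, cycloidal, h = -38): β = 350.4 − 331.7 = 18.7°, B = 28.3°; Δs = -38·(0.6608 − sin(2π·0.6608)/(2π)) = -30.2317; s = 38.0000 − 30.2317 = 7.7683

θ=267.6°: 32.5136
θ=345.3°: 20.4752
θ=350.4°: 7.7683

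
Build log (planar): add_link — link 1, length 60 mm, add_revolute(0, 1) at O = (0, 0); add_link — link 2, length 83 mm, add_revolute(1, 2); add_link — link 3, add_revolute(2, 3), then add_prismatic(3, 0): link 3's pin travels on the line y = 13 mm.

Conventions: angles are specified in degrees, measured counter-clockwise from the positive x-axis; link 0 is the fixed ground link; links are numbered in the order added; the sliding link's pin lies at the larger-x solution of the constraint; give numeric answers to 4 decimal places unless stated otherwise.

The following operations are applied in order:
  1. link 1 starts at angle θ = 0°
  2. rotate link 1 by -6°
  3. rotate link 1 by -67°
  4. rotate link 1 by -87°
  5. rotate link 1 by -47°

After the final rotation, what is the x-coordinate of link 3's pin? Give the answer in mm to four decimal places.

geometry: r = 60 mm, L = 83 mm, e = 13 mm; θ starts at 0°
rotate link 1 by -6°: θ ← 0° -6° = -6°
rotate link 1 by -67°: θ ← -6° -67° = -73°
rotate link 1 by -87°: θ ← -73° -87° = -160°
rotate link 1 by -47°: θ ← -160° -47° = -207°
crank pin P = (r cos θ, r sin θ) = (-53.460391, 27.239430)
h = r sin θ − e = 27.239430 − 13 = 14.239430
x = r cos θ + √(L² − h²) = -53.460391 + 81.769424 = 28.309032

28.3090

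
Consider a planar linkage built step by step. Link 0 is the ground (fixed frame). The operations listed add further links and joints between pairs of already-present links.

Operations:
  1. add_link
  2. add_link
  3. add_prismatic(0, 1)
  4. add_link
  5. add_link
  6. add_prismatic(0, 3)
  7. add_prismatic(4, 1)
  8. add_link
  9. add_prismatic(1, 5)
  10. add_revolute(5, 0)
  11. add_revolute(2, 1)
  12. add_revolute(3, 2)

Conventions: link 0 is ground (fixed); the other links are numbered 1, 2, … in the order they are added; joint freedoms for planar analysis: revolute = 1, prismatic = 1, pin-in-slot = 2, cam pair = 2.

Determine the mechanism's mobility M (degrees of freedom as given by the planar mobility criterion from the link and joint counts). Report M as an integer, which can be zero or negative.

link 0 = ground. State L|J1|J2 = 1|0|0
+link1  2|0|0
+link2  3|0|0
P(0,1) f=1→J1  3|1|0
+link3  4|1|0
+link4  5|1|0
P(0,3) f=1→J1  5|2|0
P(4,1) f=1→J1  5|3|0
+link5  6|3|0
P(1,5) f=1→J1  6|4|0
R(5,0) f=1→J1  6|5|0
R(2,1) f=1→J1  6|6|0
R(3,2) f=1→J1  6|7|0
M = 3(6−1)−2·7−0 = 15−14−0 = 1

M = 1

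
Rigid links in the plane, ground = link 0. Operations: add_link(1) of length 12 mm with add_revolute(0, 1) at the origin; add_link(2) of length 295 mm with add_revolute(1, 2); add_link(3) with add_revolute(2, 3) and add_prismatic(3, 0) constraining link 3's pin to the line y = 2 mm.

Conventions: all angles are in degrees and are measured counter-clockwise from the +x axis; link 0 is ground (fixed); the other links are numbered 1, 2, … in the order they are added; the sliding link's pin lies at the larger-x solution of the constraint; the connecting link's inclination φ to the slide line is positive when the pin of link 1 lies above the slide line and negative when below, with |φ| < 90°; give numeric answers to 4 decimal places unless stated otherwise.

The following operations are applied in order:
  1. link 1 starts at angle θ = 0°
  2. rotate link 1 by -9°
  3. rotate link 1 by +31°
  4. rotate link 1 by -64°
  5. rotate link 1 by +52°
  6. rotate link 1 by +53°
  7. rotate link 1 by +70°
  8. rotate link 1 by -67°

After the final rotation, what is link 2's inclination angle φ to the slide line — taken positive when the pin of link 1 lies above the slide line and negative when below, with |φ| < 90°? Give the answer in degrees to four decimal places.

geometry: r = 12 mm, L = 295 mm, e = 2 mm; θ starts at 0°
rotate link 1 by -9°: θ ← 0° -9° = -9°
rotate link 1 by +31°: θ ← -9° +31° = 22°
rotate link 1 by -64°: θ ← 22° -64° = -42°
rotate link 1 by +52°: θ ← -42° +52° = 10°
rotate link 1 by +53°: θ ← 10° +53° = 63°
rotate link 1 by +70°: θ ← 63° +70° = 133°
rotate link 1 by -67°: θ ← 133° -67° = 66°
h = r sin θ − e = 10.962545 − 2 = 8.962545
sin φ = h / L = 8.962545 / 295 = 0.03038151
φ = arcsin(0.03038151) = 1.741000°

1.7410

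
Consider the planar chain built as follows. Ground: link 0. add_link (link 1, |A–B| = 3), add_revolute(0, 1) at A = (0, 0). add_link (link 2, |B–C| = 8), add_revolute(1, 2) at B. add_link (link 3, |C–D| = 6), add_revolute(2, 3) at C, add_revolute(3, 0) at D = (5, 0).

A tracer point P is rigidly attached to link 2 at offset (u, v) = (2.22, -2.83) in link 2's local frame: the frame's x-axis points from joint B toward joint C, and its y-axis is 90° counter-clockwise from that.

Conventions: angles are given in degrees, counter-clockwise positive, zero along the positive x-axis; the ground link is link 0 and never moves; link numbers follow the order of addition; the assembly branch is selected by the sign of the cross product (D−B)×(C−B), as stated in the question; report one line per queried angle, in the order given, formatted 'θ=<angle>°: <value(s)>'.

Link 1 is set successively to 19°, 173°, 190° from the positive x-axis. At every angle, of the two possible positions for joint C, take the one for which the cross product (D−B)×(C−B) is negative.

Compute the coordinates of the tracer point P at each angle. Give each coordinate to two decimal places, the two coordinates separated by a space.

A=(0,0), D=(5.00,0)
θ=19°: B = A + 3.00·(cos19°, sin19°) = (2.8366, 0.9767)
θ=19°: |BD| = 2.3737
θ=19°: circle(B,8.00) ∩ circle(D,6.00): a=7.0848, h=3.7156
θ=19°:   candidates: C₊=(10.8227,1.4480) cross=8.820; C₋=(7.7650,-5.3249) cross=-8.820
θ=19°:   branch - wants cross < 0 → take C=(7.7650,-5.3249) (cross=-8.820)
θ=19°: ex = (C−B)/|BC| = (0.6161,-0.7877); ey = (0.7877,0.6161)
θ=19°: P = B + 2.22·ex + -2.83·ey = (1.9750,-2.5154)
θ=173°: B = A + 3.00·(cos173°, sin173°) = (-2.9776, 0.3656)
θ=173°: |BD| = 7.9860
θ=173°: circle(B,8.00) ∩ circle(D,6.00): a=5.7461, h=5.5662
θ=173°:   candidates: C₊=(3.0172,5.6629) cross=44.452; C₋=(2.5076,-5.4578) cross=-44.452
θ=173°:   branch - wants cross < 0 → take C=(2.5076,-5.4578) (cross=-44.452)
θ=173°: ex = (C−B)/|BC| = (0.6857,-0.7279); ey = (0.7279,0.6857)
θ=173°: P = B + 2.22·ex + -2.83·ey = (-3.5155,-3.1908)
θ=190°: B = A + 3.00·(cos190°, sin190°) = (-2.9544, -0.5209)
θ=190°: |BD| = 7.9715
θ=190°: circle(B,8.00) ∩ circle(D,6.00): a=5.7420, h=5.5704
θ=190°:   candidates: C₊=(2.4113,5.4128) cross=44.404; C₋=(3.1393,-5.7042) cross=-44.404
θ=190°:   branch - wants cross < 0 → take C=(3.1393,-5.7042) (cross=-44.404)
θ=190°: ex = (C−B)/|BC| = (0.7617,-0.6479); ey = (0.6479,0.7617)
θ=190°: P = B + 2.22·ex + -2.83·ey = (-3.0970,-4.1150)

θ=19°: 1.97 -2.52
θ=173°: -3.52 -3.19
θ=190°: -3.10 -4.11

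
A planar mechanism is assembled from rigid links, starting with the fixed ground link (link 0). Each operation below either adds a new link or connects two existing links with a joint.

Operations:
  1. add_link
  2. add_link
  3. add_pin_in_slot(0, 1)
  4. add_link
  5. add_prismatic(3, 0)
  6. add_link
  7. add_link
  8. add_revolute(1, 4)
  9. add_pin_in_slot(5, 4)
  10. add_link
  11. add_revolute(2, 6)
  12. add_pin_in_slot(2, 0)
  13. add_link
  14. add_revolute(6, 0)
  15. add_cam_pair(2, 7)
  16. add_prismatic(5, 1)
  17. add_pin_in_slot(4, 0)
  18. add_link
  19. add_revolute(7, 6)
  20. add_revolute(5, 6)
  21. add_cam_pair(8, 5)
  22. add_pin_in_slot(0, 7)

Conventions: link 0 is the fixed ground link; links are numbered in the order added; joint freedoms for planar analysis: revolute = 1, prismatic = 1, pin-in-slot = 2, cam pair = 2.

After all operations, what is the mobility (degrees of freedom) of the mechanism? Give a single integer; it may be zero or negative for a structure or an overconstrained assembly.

link 0 = ground. State L|J1|J2 = 1|0|0
+link1  2|0|0
+link2  3|0|0
PS(0,1) f=2→J2  3|0|1
+link3  4|0|1
P(3,0) f=1→J1  4|1|1
+link4  5|1|1
+link5  6|1|1
R(1,4) f=1→J1  6|2|1
PS(5,4) f=2→J2  6|2|2
+link6  7|2|2
R(2,6) f=1→J1  7|3|2
PS(2,0) f=2→J2  7|3|3
+link7  8|3|3
R(6,0) f=1→J1  8|4|3
C(2,7) f=2→J2  8|4|4
P(5,1) f=1→J1  8|5|4
PS(4,0) f=2→J2  8|5|5
+link8  9|5|5
R(7,6) f=1→J1  9|6|5
R(5,6) f=1→J1  9|7|5
C(8,5) f=2→J2  9|7|6
PS(0,7) f=2→J2  9|7|7
M = 3(9−1)−2·7−7 = 24−14−7 = 3

M = 3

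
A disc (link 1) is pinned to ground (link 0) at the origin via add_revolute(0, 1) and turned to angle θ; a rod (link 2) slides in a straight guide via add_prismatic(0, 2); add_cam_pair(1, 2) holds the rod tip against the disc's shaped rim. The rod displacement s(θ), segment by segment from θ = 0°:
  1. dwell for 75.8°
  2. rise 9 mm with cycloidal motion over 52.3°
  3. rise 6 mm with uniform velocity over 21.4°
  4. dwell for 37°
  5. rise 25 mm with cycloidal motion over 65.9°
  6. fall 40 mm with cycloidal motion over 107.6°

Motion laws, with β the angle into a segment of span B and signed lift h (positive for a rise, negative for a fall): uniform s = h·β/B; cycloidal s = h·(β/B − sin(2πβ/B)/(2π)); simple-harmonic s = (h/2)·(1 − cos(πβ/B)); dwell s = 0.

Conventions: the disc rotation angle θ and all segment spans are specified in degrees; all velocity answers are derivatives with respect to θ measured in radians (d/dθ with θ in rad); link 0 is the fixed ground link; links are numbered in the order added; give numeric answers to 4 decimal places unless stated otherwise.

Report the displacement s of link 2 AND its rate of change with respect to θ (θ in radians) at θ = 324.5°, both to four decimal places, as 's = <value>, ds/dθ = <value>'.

segment 1 (0° to 75.8°, dwell): s unchanged at 0.0000
segment 2 (75.8° to 128.1°, cycloidal, h = 9) is passed completely: s = 0.0000 + (9) = 9.0000
segment 3 (128.1° to 149.5°, uniform, h = 6) is passed completely: s = 9.0000 + (6) = 15.0000
segment 4 (149.5° to 186.5°, dwell): s unchanged at 15.0000
segment 5 (186.5° to 252.4°, cycloidal, h = 25) is passed completely: s = 15.0000 + (25) = 40.0000
θ = 324.5° falls in segment 6 (252.4° to 360°, cycloidal, h = -40): β = 324.5 − 252.4 = 72.1°, B = 107.6°; Δs = -40·(0.6701 − sin(2π·0.6701)/(2π)) = -32.3831; s = 40.0000 − 32.3831 = 7.6169
velocity in seg [252.4°–360°] (cycloidal), θ in radians: β = 72.1° = 1.2584 rad, B = 107.6° = 1.8780 rad; ds/dθ = (h/B)(1 − cos(2πβ/B)) = ((-40)/1.8780)(1 − cos(2π·0.6701)) = -31.551960 mm/rad

s = 7.6169, ds/dθ = -31.5520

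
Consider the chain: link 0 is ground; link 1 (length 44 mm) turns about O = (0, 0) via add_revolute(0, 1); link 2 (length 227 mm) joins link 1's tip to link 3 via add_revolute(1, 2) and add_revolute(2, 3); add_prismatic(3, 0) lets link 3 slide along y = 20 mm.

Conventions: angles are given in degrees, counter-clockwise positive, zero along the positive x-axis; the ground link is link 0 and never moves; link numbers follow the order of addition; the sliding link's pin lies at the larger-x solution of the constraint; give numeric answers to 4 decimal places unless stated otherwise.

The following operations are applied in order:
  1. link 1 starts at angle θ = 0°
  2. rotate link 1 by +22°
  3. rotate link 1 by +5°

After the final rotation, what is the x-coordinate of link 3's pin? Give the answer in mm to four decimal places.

geometry: r = 44 mm, L = 227 mm, e = 20 mm; θ starts at 0°
rotate link 1 by +22°: θ ← 0° +22° = 22°
rotate link 1 by +5°: θ ← 22° +5° = 27°
crank pin P = (r cos θ, r sin θ) = (39.204287, 19.975582)
h = r sin θ − e = 19.975582 − 20 = -0.024418
x = r cos θ + √(L² − h²) = 39.204287 + 226.999999 = 266.204286

266.2043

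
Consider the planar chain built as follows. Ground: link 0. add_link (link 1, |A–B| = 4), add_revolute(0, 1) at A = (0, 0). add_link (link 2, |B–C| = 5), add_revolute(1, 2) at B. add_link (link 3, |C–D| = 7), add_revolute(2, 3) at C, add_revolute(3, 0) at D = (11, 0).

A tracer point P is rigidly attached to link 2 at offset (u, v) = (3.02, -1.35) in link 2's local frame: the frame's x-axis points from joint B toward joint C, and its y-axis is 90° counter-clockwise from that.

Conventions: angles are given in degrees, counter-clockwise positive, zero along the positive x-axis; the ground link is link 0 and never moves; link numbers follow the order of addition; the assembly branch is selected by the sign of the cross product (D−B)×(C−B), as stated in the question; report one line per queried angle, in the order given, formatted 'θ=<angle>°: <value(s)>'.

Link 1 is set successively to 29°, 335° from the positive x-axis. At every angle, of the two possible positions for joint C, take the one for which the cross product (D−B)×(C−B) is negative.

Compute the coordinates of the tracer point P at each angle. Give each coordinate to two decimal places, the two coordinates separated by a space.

A=(0,0), D=(11.00,0)
θ=29°: B = A + 4.00·(cos29°, sin29°) = (3.4985, 1.9392)
θ=29°: |BD| = 7.7481
θ=29°: circle(B,5.00) ∩ circle(D,7.00): a=2.3253, h=4.4264
θ=29°:   candidates: C₊=(6.8576,5.6428) cross=34.296; C₋=(4.6419,-2.9283) cross=-34.296
θ=29°:   branch - wants cross < 0 → take C=(4.6419,-2.9283) (cross=-34.296)
θ=29°: ex = (C−B)/|BC| = (0.2287,-0.9735); ey = (0.9735,0.2287)
θ=29°: P = B + 3.02·ex + -1.35·ey = (2.8749,-1.3095)
θ=335°: B = A + 4.00·(cos335°, sin335°) = (3.6252, -1.6905)
θ=335°: |BD| = 7.5660
θ=335°: circle(B,5.00) ∩ circle(D,7.00): a=2.1970, h=4.4915
θ=335°:   candidates: C₊=(4.7632,3.1783) cross=33.983; C₋=(6.7702,-5.5775) cross=-33.983
θ=335°:   branch - wants cross < 0 → take C=(6.7702,-5.5775) (cross=-33.983)
θ=335°: ex = (C−B)/|BC| = (0.6290,-0.7774); ey = (0.7774,0.6290)
θ=335°: P = B + 3.02·ex + -1.35·ey = (4.4753,-4.8874)

θ=29°: 2.87 -1.31
θ=335°: 4.48 -4.89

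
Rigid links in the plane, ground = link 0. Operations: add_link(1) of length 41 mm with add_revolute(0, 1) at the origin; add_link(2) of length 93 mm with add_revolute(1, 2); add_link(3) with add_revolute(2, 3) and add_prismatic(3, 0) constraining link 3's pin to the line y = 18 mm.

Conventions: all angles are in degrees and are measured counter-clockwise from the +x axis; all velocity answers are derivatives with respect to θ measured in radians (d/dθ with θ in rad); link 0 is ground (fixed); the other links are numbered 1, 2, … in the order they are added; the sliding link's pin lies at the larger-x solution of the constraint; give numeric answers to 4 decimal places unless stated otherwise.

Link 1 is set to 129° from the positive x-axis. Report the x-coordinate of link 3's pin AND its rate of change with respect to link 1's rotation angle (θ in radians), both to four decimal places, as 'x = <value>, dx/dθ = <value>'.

geometry: r = 41 mm, L = 93 mm, e = 18 mm
crank pin P = (r cos θ, r sin θ) = (-25.802136, 31.862984)
h = r sin θ − e = 31.862984 − 18 = 13.862984
x = r cos θ + √(L² − h²) = -25.802136 + 91.960957 = 66.158821
dx/dθ = −r sin θ − h·r cos θ/√(L² − h²) (θ in radians; h = 13.862984) = -27.973349

x = 66.1588, dx/dθ = -27.9733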